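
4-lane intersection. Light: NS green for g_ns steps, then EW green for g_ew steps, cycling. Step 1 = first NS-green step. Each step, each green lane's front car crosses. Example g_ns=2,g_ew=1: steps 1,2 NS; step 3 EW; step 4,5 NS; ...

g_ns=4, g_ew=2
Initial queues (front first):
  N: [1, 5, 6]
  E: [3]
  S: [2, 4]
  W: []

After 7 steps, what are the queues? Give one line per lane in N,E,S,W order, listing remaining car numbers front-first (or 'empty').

Step 1 [NS]: N:car1-GO,E:wait,S:car2-GO,W:wait | queues: N=2 E=1 S=1 W=0
Step 2 [NS]: N:car5-GO,E:wait,S:car4-GO,W:wait | queues: N=1 E=1 S=0 W=0
Step 3 [NS]: N:car6-GO,E:wait,S:empty,W:wait | queues: N=0 E=1 S=0 W=0
Step 4 [NS]: N:empty,E:wait,S:empty,W:wait | queues: N=0 E=1 S=0 W=0
Step 5 [EW]: N:wait,E:car3-GO,S:wait,W:empty | queues: N=0 E=0 S=0 W=0

N: empty
E: empty
S: empty
W: empty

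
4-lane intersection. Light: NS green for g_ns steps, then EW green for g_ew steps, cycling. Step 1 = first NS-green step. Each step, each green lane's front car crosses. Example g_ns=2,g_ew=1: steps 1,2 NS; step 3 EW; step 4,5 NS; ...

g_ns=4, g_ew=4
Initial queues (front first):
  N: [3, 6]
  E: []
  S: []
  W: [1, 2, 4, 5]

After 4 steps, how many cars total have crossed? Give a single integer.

Answer: 2

Derivation:
Step 1 [NS]: N:car3-GO,E:wait,S:empty,W:wait | queues: N=1 E=0 S=0 W=4
Step 2 [NS]: N:car6-GO,E:wait,S:empty,W:wait | queues: N=0 E=0 S=0 W=4
Step 3 [NS]: N:empty,E:wait,S:empty,W:wait | queues: N=0 E=0 S=0 W=4
Step 4 [NS]: N:empty,E:wait,S:empty,W:wait | queues: N=0 E=0 S=0 W=4
Cars crossed by step 4: 2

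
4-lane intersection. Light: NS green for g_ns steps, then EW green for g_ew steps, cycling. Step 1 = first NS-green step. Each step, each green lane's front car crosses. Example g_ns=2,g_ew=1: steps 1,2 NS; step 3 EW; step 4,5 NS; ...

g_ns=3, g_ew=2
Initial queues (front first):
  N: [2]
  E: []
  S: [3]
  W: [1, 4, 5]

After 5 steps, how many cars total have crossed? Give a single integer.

Answer: 4

Derivation:
Step 1 [NS]: N:car2-GO,E:wait,S:car3-GO,W:wait | queues: N=0 E=0 S=0 W=3
Step 2 [NS]: N:empty,E:wait,S:empty,W:wait | queues: N=0 E=0 S=0 W=3
Step 3 [NS]: N:empty,E:wait,S:empty,W:wait | queues: N=0 E=0 S=0 W=3
Step 4 [EW]: N:wait,E:empty,S:wait,W:car1-GO | queues: N=0 E=0 S=0 W=2
Step 5 [EW]: N:wait,E:empty,S:wait,W:car4-GO | queues: N=0 E=0 S=0 W=1
Cars crossed by step 5: 4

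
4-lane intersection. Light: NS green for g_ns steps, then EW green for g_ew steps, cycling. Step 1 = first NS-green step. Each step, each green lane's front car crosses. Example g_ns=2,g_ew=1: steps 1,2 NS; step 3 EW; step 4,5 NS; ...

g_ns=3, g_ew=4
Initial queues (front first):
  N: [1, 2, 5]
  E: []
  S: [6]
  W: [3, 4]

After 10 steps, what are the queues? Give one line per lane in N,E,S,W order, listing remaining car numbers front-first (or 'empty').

Step 1 [NS]: N:car1-GO,E:wait,S:car6-GO,W:wait | queues: N=2 E=0 S=0 W=2
Step 2 [NS]: N:car2-GO,E:wait,S:empty,W:wait | queues: N=1 E=0 S=0 W=2
Step 3 [NS]: N:car5-GO,E:wait,S:empty,W:wait | queues: N=0 E=0 S=0 W=2
Step 4 [EW]: N:wait,E:empty,S:wait,W:car3-GO | queues: N=0 E=0 S=0 W=1
Step 5 [EW]: N:wait,E:empty,S:wait,W:car4-GO | queues: N=0 E=0 S=0 W=0

N: empty
E: empty
S: empty
W: empty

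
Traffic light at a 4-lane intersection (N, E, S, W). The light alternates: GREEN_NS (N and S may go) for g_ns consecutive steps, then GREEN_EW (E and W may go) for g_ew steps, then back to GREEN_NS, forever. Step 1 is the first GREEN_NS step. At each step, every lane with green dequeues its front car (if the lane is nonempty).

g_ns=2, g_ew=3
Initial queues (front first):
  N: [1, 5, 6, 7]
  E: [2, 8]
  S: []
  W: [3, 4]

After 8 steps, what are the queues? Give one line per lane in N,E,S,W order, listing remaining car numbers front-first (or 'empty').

Step 1 [NS]: N:car1-GO,E:wait,S:empty,W:wait | queues: N=3 E=2 S=0 W=2
Step 2 [NS]: N:car5-GO,E:wait,S:empty,W:wait | queues: N=2 E=2 S=0 W=2
Step 3 [EW]: N:wait,E:car2-GO,S:wait,W:car3-GO | queues: N=2 E=1 S=0 W=1
Step 4 [EW]: N:wait,E:car8-GO,S:wait,W:car4-GO | queues: N=2 E=0 S=0 W=0
Step 5 [EW]: N:wait,E:empty,S:wait,W:empty | queues: N=2 E=0 S=0 W=0
Step 6 [NS]: N:car6-GO,E:wait,S:empty,W:wait | queues: N=1 E=0 S=0 W=0
Step 7 [NS]: N:car7-GO,E:wait,S:empty,W:wait | queues: N=0 E=0 S=0 W=0

N: empty
E: empty
S: empty
W: empty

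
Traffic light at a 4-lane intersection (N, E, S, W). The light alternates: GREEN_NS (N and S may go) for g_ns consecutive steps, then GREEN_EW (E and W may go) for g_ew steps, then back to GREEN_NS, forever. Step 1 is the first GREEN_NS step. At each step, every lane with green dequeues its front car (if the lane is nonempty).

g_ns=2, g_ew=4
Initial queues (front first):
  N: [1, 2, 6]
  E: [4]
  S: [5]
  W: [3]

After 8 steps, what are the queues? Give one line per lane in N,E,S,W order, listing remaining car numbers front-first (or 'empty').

Step 1 [NS]: N:car1-GO,E:wait,S:car5-GO,W:wait | queues: N=2 E=1 S=0 W=1
Step 2 [NS]: N:car2-GO,E:wait,S:empty,W:wait | queues: N=1 E=1 S=0 W=1
Step 3 [EW]: N:wait,E:car4-GO,S:wait,W:car3-GO | queues: N=1 E=0 S=0 W=0
Step 4 [EW]: N:wait,E:empty,S:wait,W:empty | queues: N=1 E=0 S=0 W=0
Step 5 [EW]: N:wait,E:empty,S:wait,W:empty | queues: N=1 E=0 S=0 W=0
Step 6 [EW]: N:wait,E:empty,S:wait,W:empty | queues: N=1 E=0 S=0 W=0
Step 7 [NS]: N:car6-GO,E:wait,S:empty,W:wait | queues: N=0 E=0 S=0 W=0

N: empty
E: empty
S: empty
W: empty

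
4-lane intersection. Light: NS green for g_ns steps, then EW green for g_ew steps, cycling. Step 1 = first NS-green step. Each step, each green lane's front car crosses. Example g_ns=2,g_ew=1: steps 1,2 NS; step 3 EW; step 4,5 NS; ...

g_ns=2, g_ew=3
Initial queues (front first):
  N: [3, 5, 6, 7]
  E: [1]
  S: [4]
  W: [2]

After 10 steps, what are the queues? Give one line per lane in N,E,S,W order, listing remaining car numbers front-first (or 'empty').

Step 1 [NS]: N:car3-GO,E:wait,S:car4-GO,W:wait | queues: N=3 E=1 S=0 W=1
Step 2 [NS]: N:car5-GO,E:wait,S:empty,W:wait | queues: N=2 E=1 S=0 W=1
Step 3 [EW]: N:wait,E:car1-GO,S:wait,W:car2-GO | queues: N=2 E=0 S=0 W=0
Step 4 [EW]: N:wait,E:empty,S:wait,W:empty | queues: N=2 E=0 S=0 W=0
Step 5 [EW]: N:wait,E:empty,S:wait,W:empty | queues: N=2 E=0 S=0 W=0
Step 6 [NS]: N:car6-GO,E:wait,S:empty,W:wait | queues: N=1 E=0 S=0 W=0
Step 7 [NS]: N:car7-GO,E:wait,S:empty,W:wait | queues: N=0 E=0 S=0 W=0

N: empty
E: empty
S: empty
W: empty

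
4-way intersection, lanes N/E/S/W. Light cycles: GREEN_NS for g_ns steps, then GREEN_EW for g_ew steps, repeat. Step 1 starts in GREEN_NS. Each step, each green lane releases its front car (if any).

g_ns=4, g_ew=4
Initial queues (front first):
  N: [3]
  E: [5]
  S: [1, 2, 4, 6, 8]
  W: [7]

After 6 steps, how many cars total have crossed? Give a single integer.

Answer: 7

Derivation:
Step 1 [NS]: N:car3-GO,E:wait,S:car1-GO,W:wait | queues: N=0 E=1 S=4 W=1
Step 2 [NS]: N:empty,E:wait,S:car2-GO,W:wait | queues: N=0 E=1 S=3 W=1
Step 3 [NS]: N:empty,E:wait,S:car4-GO,W:wait | queues: N=0 E=1 S=2 W=1
Step 4 [NS]: N:empty,E:wait,S:car6-GO,W:wait | queues: N=0 E=1 S=1 W=1
Step 5 [EW]: N:wait,E:car5-GO,S:wait,W:car7-GO | queues: N=0 E=0 S=1 W=0
Step 6 [EW]: N:wait,E:empty,S:wait,W:empty | queues: N=0 E=0 S=1 W=0
Cars crossed by step 6: 7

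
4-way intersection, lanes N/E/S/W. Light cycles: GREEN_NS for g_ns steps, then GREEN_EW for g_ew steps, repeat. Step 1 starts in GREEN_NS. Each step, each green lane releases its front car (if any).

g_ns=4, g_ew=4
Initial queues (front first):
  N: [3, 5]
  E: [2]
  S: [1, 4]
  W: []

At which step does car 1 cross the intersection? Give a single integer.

Step 1 [NS]: N:car3-GO,E:wait,S:car1-GO,W:wait | queues: N=1 E=1 S=1 W=0
Step 2 [NS]: N:car5-GO,E:wait,S:car4-GO,W:wait | queues: N=0 E=1 S=0 W=0
Step 3 [NS]: N:empty,E:wait,S:empty,W:wait | queues: N=0 E=1 S=0 W=0
Step 4 [NS]: N:empty,E:wait,S:empty,W:wait | queues: N=0 E=1 S=0 W=0
Step 5 [EW]: N:wait,E:car2-GO,S:wait,W:empty | queues: N=0 E=0 S=0 W=0
Car 1 crosses at step 1

1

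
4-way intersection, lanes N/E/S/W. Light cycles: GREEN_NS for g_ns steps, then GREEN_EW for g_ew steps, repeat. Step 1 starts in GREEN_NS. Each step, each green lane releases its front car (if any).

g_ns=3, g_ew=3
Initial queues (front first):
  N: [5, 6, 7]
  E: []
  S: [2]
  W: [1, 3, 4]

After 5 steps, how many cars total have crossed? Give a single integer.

Step 1 [NS]: N:car5-GO,E:wait,S:car2-GO,W:wait | queues: N=2 E=0 S=0 W=3
Step 2 [NS]: N:car6-GO,E:wait,S:empty,W:wait | queues: N=1 E=0 S=0 W=3
Step 3 [NS]: N:car7-GO,E:wait,S:empty,W:wait | queues: N=0 E=0 S=0 W=3
Step 4 [EW]: N:wait,E:empty,S:wait,W:car1-GO | queues: N=0 E=0 S=0 W=2
Step 5 [EW]: N:wait,E:empty,S:wait,W:car3-GO | queues: N=0 E=0 S=0 W=1
Cars crossed by step 5: 6

Answer: 6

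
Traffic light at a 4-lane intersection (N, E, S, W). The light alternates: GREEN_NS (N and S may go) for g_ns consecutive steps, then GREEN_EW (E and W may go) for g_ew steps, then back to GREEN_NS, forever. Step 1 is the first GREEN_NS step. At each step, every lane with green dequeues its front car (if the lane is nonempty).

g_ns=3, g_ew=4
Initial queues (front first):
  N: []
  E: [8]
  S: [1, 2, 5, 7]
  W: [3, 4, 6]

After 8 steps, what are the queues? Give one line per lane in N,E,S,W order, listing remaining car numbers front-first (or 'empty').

Step 1 [NS]: N:empty,E:wait,S:car1-GO,W:wait | queues: N=0 E=1 S=3 W=3
Step 2 [NS]: N:empty,E:wait,S:car2-GO,W:wait | queues: N=0 E=1 S=2 W=3
Step 3 [NS]: N:empty,E:wait,S:car5-GO,W:wait | queues: N=0 E=1 S=1 W=3
Step 4 [EW]: N:wait,E:car8-GO,S:wait,W:car3-GO | queues: N=0 E=0 S=1 W=2
Step 5 [EW]: N:wait,E:empty,S:wait,W:car4-GO | queues: N=0 E=0 S=1 W=1
Step 6 [EW]: N:wait,E:empty,S:wait,W:car6-GO | queues: N=0 E=0 S=1 W=0
Step 7 [EW]: N:wait,E:empty,S:wait,W:empty | queues: N=0 E=0 S=1 W=0
Step 8 [NS]: N:empty,E:wait,S:car7-GO,W:wait | queues: N=0 E=0 S=0 W=0

N: empty
E: empty
S: empty
W: empty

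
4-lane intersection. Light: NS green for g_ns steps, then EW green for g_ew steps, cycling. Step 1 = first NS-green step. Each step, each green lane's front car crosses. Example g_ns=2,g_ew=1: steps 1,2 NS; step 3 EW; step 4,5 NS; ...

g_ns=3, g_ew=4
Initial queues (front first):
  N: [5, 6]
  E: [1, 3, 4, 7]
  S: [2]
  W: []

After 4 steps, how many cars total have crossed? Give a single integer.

Answer: 4

Derivation:
Step 1 [NS]: N:car5-GO,E:wait,S:car2-GO,W:wait | queues: N=1 E=4 S=0 W=0
Step 2 [NS]: N:car6-GO,E:wait,S:empty,W:wait | queues: N=0 E=4 S=0 W=0
Step 3 [NS]: N:empty,E:wait,S:empty,W:wait | queues: N=0 E=4 S=0 W=0
Step 4 [EW]: N:wait,E:car1-GO,S:wait,W:empty | queues: N=0 E=3 S=0 W=0
Cars crossed by step 4: 4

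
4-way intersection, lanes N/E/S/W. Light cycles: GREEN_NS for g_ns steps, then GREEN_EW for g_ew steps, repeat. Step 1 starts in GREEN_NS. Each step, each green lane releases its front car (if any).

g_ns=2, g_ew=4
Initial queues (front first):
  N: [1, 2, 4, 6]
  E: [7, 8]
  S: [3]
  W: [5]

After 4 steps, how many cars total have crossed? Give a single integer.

Step 1 [NS]: N:car1-GO,E:wait,S:car3-GO,W:wait | queues: N=3 E=2 S=0 W=1
Step 2 [NS]: N:car2-GO,E:wait,S:empty,W:wait | queues: N=2 E=2 S=0 W=1
Step 3 [EW]: N:wait,E:car7-GO,S:wait,W:car5-GO | queues: N=2 E=1 S=0 W=0
Step 4 [EW]: N:wait,E:car8-GO,S:wait,W:empty | queues: N=2 E=0 S=0 W=0
Cars crossed by step 4: 6

Answer: 6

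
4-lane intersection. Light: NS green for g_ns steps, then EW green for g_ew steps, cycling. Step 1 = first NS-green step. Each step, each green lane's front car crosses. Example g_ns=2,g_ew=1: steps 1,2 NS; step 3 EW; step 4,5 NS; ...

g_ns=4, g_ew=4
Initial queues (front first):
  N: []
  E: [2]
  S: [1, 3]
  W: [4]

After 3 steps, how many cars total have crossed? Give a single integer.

Step 1 [NS]: N:empty,E:wait,S:car1-GO,W:wait | queues: N=0 E=1 S=1 W=1
Step 2 [NS]: N:empty,E:wait,S:car3-GO,W:wait | queues: N=0 E=1 S=0 W=1
Step 3 [NS]: N:empty,E:wait,S:empty,W:wait | queues: N=0 E=1 S=0 W=1
Cars crossed by step 3: 2

Answer: 2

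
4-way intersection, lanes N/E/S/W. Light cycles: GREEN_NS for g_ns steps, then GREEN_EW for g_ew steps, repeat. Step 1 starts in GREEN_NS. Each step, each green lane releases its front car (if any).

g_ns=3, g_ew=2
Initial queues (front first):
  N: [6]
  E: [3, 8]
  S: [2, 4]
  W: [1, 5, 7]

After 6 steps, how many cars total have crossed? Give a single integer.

Step 1 [NS]: N:car6-GO,E:wait,S:car2-GO,W:wait | queues: N=0 E=2 S=1 W=3
Step 2 [NS]: N:empty,E:wait,S:car4-GO,W:wait | queues: N=0 E=2 S=0 W=3
Step 3 [NS]: N:empty,E:wait,S:empty,W:wait | queues: N=0 E=2 S=0 W=3
Step 4 [EW]: N:wait,E:car3-GO,S:wait,W:car1-GO | queues: N=0 E=1 S=0 W=2
Step 5 [EW]: N:wait,E:car8-GO,S:wait,W:car5-GO | queues: N=0 E=0 S=0 W=1
Step 6 [NS]: N:empty,E:wait,S:empty,W:wait | queues: N=0 E=0 S=0 W=1
Cars crossed by step 6: 7

Answer: 7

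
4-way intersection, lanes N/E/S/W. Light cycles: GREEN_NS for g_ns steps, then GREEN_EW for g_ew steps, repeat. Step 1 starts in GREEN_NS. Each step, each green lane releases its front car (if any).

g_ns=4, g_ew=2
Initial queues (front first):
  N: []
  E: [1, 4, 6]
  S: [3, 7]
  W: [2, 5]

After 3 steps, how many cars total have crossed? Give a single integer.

Answer: 2

Derivation:
Step 1 [NS]: N:empty,E:wait,S:car3-GO,W:wait | queues: N=0 E=3 S=1 W=2
Step 2 [NS]: N:empty,E:wait,S:car7-GO,W:wait | queues: N=0 E=3 S=0 W=2
Step 3 [NS]: N:empty,E:wait,S:empty,W:wait | queues: N=0 E=3 S=0 W=2
Cars crossed by step 3: 2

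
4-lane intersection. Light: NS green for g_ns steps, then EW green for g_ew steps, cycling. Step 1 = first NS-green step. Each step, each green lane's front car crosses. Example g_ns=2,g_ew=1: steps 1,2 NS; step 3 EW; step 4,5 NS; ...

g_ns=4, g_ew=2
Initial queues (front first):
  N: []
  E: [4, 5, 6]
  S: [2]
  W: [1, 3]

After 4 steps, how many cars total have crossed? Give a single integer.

Step 1 [NS]: N:empty,E:wait,S:car2-GO,W:wait | queues: N=0 E=3 S=0 W=2
Step 2 [NS]: N:empty,E:wait,S:empty,W:wait | queues: N=0 E=3 S=0 W=2
Step 3 [NS]: N:empty,E:wait,S:empty,W:wait | queues: N=0 E=3 S=0 W=2
Step 4 [NS]: N:empty,E:wait,S:empty,W:wait | queues: N=0 E=3 S=0 W=2
Cars crossed by step 4: 1

Answer: 1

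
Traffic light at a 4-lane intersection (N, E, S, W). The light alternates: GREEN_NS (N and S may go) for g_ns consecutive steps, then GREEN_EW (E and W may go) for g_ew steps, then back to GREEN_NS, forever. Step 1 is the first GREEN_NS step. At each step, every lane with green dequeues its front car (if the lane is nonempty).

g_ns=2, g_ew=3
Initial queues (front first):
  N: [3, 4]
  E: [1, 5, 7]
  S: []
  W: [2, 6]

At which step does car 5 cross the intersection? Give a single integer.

Step 1 [NS]: N:car3-GO,E:wait,S:empty,W:wait | queues: N=1 E=3 S=0 W=2
Step 2 [NS]: N:car4-GO,E:wait,S:empty,W:wait | queues: N=0 E=3 S=0 W=2
Step 3 [EW]: N:wait,E:car1-GO,S:wait,W:car2-GO | queues: N=0 E=2 S=0 W=1
Step 4 [EW]: N:wait,E:car5-GO,S:wait,W:car6-GO | queues: N=0 E=1 S=0 W=0
Step 5 [EW]: N:wait,E:car7-GO,S:wait,W:empty | queues: N=0 E=0 S=0 W=0
Car 5 crosses at step 4

4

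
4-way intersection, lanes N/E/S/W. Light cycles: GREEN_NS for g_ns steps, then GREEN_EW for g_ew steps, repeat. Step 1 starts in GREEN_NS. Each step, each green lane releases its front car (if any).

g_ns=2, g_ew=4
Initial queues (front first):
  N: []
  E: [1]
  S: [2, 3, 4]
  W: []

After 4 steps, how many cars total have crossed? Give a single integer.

Answer: 3

Derivation:
Step 1 [NS]: N:empty,E:wait,S:car2-GO,W:wait | queues: N=0 E=1 S=2 W=0
Step 2 [NS]: N:empty,E:wait,S:car3-GO,W:wait | queues: N=0 E=1 S=1 W=0
Step 3 [EW]: N:wait,E:car1-GO,S:wait,W:empty | queues: N=0 E=0 S=1 W=0
Step 4 [EW]: N:wait,E:empty,S:wait,W:empty | queues: N=0 E=0 S=1 W=0
Cars crossed by step 4: 3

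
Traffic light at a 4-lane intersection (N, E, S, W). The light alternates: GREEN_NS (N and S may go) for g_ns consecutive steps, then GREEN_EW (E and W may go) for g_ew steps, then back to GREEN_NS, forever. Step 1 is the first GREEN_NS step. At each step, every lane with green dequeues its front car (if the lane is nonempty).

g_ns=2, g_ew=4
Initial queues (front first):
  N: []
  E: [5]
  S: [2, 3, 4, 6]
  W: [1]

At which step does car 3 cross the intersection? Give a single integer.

Step 1 [NS]: N:empty,E:wait,S:car2-GO,W:wait | queues: N=0 E=1 S=3 W=1
Step 2 [NS]: N:empty,E:wait,S:car3-GO,W:wait | queues: N=0 E=1 S=2 W=1
Step 3 [EW]: N:wait,E:car5-GO,S:wait,W:car1-GO | queues: N=0 E=0 S=2 W=0
Step 4 [EW]: N:wait,E:empty,S:wait,W:empty | queues: N=0 E=0 S=2 W=0
Step 5 [EW]: N:wait,E:empty,S:wait,W:empty | queues: N=0 E=0 S=2 W=0
Step 6 [EW]: N:wait,E:empty,S:wait,W:empty | queues: N=0 E=0 S=2 W=0
Step 7 [NS]: N:empty,E:wait,S:car4-GO,W:wait | queues: N=0 E=0 S=1 W=0
Step 8 [NS]: N:empty,E:wait,S:car6-GO,W:wait | queues: N=0 E=0 S=0 W=0
Car 3 crosses at step 2

2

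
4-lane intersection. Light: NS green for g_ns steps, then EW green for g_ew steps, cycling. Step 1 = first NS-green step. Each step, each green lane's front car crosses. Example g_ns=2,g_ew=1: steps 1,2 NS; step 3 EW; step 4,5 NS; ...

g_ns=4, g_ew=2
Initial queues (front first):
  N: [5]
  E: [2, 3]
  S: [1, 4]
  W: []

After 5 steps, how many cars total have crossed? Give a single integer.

Answer: 4

Derivation:
Step 1 [NS]: N:car5-GO,E:wait,S:car1-GO,W:wait | queues: N=0 E=2 S=1 W=0
Step 2 [NS]: N:empty,E:wait,S:car4-GO,W:wait | queues: N=0 E=2 S=0 W=0
Step 3 [NS]: N:empty,E:wait,S:empty,W:wait | queues: N=0 E=2 S=0 W=0
Step 4 [NS]: N:empty,E:wait,S:empty,W:wait | queues: N=0 E=2 S=0 W=0
Step 5 [EW]: N:wait,E:car2-GO,S:wait,W:empty | queues: N=0 E=1 S=0 W=0
Cars crossed by step 5: 4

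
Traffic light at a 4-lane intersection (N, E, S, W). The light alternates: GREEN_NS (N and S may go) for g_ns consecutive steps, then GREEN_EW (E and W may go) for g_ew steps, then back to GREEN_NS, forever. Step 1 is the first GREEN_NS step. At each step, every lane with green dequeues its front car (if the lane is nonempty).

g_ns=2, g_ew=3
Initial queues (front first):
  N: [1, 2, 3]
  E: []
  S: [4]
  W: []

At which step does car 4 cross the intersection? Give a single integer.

Step 1 [NS]: N:car1-GO,E:wait,S:car4-GO,W:wait | queues: N=2 E=0 S=0 W=0
Step 2 [NS]: N:car2-GO,E:wait,S:empty,W:wait | queues: N=1 E=0 S=0 W=0
Step 3 [EW]: N:wait,E:empty,S:wait,W:empty | queues: N=1 E=0 S=0 W=0
Step 4 [EW]: N:wait,E:empty,S:wait,W:empty | queues: N=1 E=0 S=0 W=0
Step 5 [EW]: N:wait,E:empty,S:wait,W:empty | queues: N=1 E=0 S=0 W=0
Step 6 [NS]: N:car3-GO,E:wait,S:empty,W:wait | queues: N=0 E=0 S=0 W=0
Car 4 crosses at step 1

1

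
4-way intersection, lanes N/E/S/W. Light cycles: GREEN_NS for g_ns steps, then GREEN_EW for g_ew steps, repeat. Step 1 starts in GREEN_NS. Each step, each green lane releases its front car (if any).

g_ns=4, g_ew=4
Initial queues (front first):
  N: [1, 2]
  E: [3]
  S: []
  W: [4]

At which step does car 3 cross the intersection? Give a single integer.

Step 1 [NS]: N:car1-GO,E:wait,S:empty,W:wait | queues: N=1 E=1 S=0 W=1
Step 2 [NS]: N:car2-GO,E:wait,S:empty,W:wait | queues: N=0 E=1 S=0 W=1
Step 3 [NS]: N:empty,E:wait,S:empty,W:wait | queues: N=0 E=1 S=0 W=1
Step 4 [NS]: N:empty,E:wait,S:empty,W:wait | queues: N=0 E=1 S=0 W=1
Step 5 [EW]: N:wait,E:car3-GO,S:wait,W:car4-GO | queues: N=0 E=0 S=0 W=0
Car 3 crosses at step 5

5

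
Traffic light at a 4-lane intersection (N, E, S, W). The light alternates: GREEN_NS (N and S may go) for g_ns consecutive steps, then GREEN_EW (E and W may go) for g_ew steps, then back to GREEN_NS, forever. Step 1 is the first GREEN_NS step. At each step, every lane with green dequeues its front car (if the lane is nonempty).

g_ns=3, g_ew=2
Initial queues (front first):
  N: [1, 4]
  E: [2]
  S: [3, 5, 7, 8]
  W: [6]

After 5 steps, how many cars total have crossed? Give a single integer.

Step 1 [NS]: N:car1-GO,E:wait,S:car3-GO,W:wait | queues: N=1 E=1 S=3 W=1
Step 2 [NS]: N:car4-GO,E:wait,S:car5-GO,W:wait | queues: N=0 E=1 S=2 W=1
Step 3 [NS]: N:empty,E:wait,S:car7-GO,W:wait | queues: N=0 E=1 S=1 W=1
Step 4 [EW]: N:wait,E:car2-GO,S:wait,W:car6-GO | queues: N=0 E=0 S=1 W=0
Step 5 [EW]: N:wait,E:empty,S:wait,W:empty | queues: N=0 E=0 S=1 W=0
Cars crossed by step 5: 7

Answer: 7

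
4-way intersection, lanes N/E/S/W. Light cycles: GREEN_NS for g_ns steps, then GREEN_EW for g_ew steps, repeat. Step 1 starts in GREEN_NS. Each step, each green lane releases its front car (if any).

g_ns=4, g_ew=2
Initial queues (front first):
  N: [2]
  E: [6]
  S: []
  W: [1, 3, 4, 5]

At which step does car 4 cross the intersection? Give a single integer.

Step 1 [NS]: N:car2-GO,E:wait,S:empty,W:wait | queues: N=0 E=1 S=0 W=4
Step 2 [NS]: N:empty,E:wait,S:empty,W:wait | queues: N=0 E=1 S=0 W=4
Step 3 [NS]: N:empty,E:wait,S:empty,W:wait | queues: N=0 E=1 S=0 W=4
Step 4 [NS]: N:empty,E:wait,S:empty,W:wait | queues: N=0 E=1 S=0 W=4
Step 5 [EW]: N:wait,E:car6-GO,S:wait,W:car1-GO | queues: N=0 E=0 S=0 W=3
Step 6 [EW]: N:wait,E:empty,S:wait,W:car3-GO | queues: N=0 E=0 S=0 W=2
Step 7 [NS]: N:empty,E:wait,S:empty,W:wait | queues: N=0 E=0 S=0 W=2
Step 8 [NS]: N:empty,E:wait,S:empty,W:wait | queues: N=0 E=0 S=0 W=2
Step 9 [NS]: N:empty,E:wait,S:empty,W:wait | queues: N=0 E=0 S=0 W=2
Step 10 [NS]: N:empty,E:wait,S:empty,W:wait | queues: N=0 E=0 S=0 W=2
Step 11 [EW]: N:wait,E:empty,S:wait,W:car4-GO | queues: N=0 E=0 S=0 W=1
Step 12 [EW]: N:wait,E:empty,S:wait,W:car5-GO | queues: N=0 E=0 S=0 W=0
Car 4 crosses at step 11

11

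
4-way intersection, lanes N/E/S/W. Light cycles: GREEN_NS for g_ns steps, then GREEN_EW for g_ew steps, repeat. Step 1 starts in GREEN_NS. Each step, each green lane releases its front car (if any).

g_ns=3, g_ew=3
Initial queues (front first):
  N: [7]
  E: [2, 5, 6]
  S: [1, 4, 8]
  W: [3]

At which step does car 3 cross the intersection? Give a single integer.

Step 1 [NS]: N:car7-GO,E:wait,S:car1-GO,W:wait | queues: N=0 E=3 S=2 W=1
Step 2 [NS]: N:empty,E:wait,S:car4-GO,W:wait | queues: N=0 E=3 S=1 W=1
Step 3 [NS]: N:empty,E:wait,S:car8-GO,W:wait | queues: N=0 E=3 S=0 W=1
Step 4 [EW]: N:wait,E:car2-GO,S:wait,W:car3-GO | queues: N=0 E=2 S=0 W=0
Step 5 [EW]: N:wait,E:car5-GO,S:wait,W:empty | queues: N=0 E=1 S=0 W=0
Step 6 [EW]: N:wait,E:car6-GO,S:wait,W:empty | queues: N=0 E=0 S=0 W=0
Car 3 crosses at step 4

4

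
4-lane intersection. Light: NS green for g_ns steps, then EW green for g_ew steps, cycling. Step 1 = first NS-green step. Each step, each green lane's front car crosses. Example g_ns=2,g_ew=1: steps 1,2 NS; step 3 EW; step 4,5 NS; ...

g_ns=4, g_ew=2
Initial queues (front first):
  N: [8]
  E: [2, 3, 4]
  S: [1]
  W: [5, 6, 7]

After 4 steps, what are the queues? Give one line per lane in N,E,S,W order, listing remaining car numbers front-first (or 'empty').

Step 1 [NS]: N:car8-GO,E:wait,S:car1-GO,W:wait | queues: N=0 E=3 S=0 W=3
Step 2 [NS]: N:empty,E:wait,S:empty,W:wait | queues: N=0 E=3 S=0 W=3
Step 3 [NS]: N:empty,E:wait,S:empty,W:wait | queues: N=0 E=3 S=0 W=3
Step 4 [NS]: N:empty,E:wait,S:empty,W:wait | queues: N=0 E=3 S=0 W=3

N: empty
E: 2 3 4
S: empty
W: 5 6 7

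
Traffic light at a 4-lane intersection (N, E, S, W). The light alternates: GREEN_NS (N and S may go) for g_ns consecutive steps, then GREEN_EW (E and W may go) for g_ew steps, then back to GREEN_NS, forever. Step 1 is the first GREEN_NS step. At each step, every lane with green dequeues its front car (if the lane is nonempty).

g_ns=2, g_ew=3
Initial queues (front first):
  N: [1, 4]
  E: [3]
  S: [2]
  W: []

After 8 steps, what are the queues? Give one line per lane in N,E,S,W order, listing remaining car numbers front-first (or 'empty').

Step 1 [NS]: N:car1-GO,E:wait,S:car2-GO,W:wait | queues: N=1 E=1 S=0 W=0
Step 2 [NS]: N:car4-GO,E:wait,S:empty,W:wait | queues: N=0 E=1 S=0 W=0
Step 3 [EW]: N:wait,E:car3-GO,S:wait,W:empty | queues: N=0 E=0 S=0 W=0

N: empty
E: empty
S: empty
W: empty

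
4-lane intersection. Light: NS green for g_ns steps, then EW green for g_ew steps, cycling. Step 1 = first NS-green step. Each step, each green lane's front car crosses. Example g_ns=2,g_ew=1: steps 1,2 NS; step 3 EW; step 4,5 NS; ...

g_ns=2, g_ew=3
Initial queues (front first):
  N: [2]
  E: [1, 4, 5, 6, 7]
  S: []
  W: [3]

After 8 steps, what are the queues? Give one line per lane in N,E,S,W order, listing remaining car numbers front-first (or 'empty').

Step 1 [NS]: N:car2-GO,E:wait,S:empty,W:wait | queues: N=0 E=5 S=0 W=1
Step 2 [NS]: N:empty,E:wait,S:empty,W:wait | queues: N=0 E=5 S=0 W=1
Step 3 [EW]: N:wait,E:car1-GO,S:wait,W:car3-GO | queues: N=0 E=4 S=0 W=0
Step 4 [EW]: N:wait,E:car4-GO,S:wait,W:empty | queues: N=0 E=3 S=0 W=0
Step 5 [EW]: N:wait,E:car5-GO,S:wait,W:empty | queues: N=0 E=2 S=0 W=0
Step 6 [NS]: N:empty,E:wait,S:empty,W:wait | queues: N=0 E=2 S=0 W=0
Step 7 [NS]: N:empty,E:wait,S:empty,W:wait | queues: N=0 E=2 S=0 W=0
Step 8 [EW]: N:wait,E:car6-GO,S:wait,W:empty | queues: N=0 E=1 S=0 W=0

N: empty
E: 7
S: empty
W: empty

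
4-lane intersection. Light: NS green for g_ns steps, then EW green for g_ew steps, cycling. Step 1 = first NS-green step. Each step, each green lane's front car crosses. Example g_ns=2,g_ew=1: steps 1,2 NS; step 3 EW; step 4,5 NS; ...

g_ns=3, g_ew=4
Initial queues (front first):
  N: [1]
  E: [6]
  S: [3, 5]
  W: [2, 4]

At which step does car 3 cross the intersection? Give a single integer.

Step 1 [NS]: N:car1-GO,E:wait,S:car3-GO,W:wait | queues: N=0 E=1 S=1 W=2
Step 2 [NS]: N:empty,E:wait,S:car5-GO,W:wait | queues: N=0 E=1 S=0 W=2
Step 3 [NS]: N:empty,E:wait,S:empty,W:wait | queues: N=0 E=1 S=0 W=2
Step 4 [EW]: N:wait,E:car6-GO,S:wait,W:car2-GO | queues: N=0 E=0 S=0 W=1
Step 5 [EW]: N:wait,E:empty,S:wait,W:car4-GO | queues: N=0 E=0 S=0 W=0
Car 3 crosses at step 1

1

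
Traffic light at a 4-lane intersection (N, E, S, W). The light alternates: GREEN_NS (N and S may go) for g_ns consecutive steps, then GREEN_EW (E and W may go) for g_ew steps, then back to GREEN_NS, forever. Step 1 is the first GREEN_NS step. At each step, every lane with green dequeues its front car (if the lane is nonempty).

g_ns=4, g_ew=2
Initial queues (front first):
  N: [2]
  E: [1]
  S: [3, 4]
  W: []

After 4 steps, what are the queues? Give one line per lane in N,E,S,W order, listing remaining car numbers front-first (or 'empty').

Step 1 [NS]: N:car2-GO,E:wait,S:car3-GO,W:wait | queues: N=0 E=1 S=1 W=0
Step 2 [NS]: N:empty,E:wait,S:car4-GO,W:wait | queues: N=0 E=1 S=0 W=0
Step 3 [NS]: N:empty,E:wait,S:empty,W:wait | queues: N=0 E=1 S=0 W=0
Step 4 [NS]: N:empty,E:wait,S:empty,W:wait | queues: N=0 E=1 S=0 W=0

N: empty
E: 1
S: empty
W: empty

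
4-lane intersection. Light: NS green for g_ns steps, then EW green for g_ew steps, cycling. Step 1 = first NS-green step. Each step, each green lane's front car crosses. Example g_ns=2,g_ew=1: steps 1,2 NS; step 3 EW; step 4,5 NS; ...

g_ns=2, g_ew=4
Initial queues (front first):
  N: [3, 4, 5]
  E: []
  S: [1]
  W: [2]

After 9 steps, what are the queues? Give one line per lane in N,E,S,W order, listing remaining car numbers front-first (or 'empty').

Step 1 [NS]: N:car3-GO,E:wait,S:car1-GO,W:wait | queues: N=2 E=0 S=0 W=1
Step 2 [NS]: N:car4-GO,E:wait,S:empty,W:wait | queues: N=1 E=0 S=0 W=1
Step 3 [EW]: N:wait,E:empty,S:wait,W:car2-GO | queues: N=1 E=0 S=0 W=0
Step 4 [EW]: N:wait,E:empty,S:wait,W:empty | queues: N=1 E=0 S=0 W=0
Step 5 [EW]: N:wait,E:empty,S:wait,W:empty | queues: N=1 E=0 S=0 W=0
Step 6 [EW]: N:wait,E:empty,S:wait,W:empty | queues: N=1 E=0 S=0 W=0
Step 7 [NS]: N:car5-GO,E:wait,S:empty,W:wait | queues: N=0 E=0 S=0 W=0

N: empty
E: empty
S: empty
W: empty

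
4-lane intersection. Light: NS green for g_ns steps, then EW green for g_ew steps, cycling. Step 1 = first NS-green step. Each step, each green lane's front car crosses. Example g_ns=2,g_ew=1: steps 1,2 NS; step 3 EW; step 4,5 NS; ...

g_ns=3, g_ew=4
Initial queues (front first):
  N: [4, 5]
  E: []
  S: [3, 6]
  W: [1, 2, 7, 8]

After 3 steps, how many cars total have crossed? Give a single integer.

Step 1 [NS]: N:car4-GO,E:wait,S:car3-GO,W:wait | queues: N=1 E=0 S=1 W=4
Step 2 [NS]: N:car5-GO,E:wait,S:car6-GO,W:wait | queues: N=0 E=0 S=0 W=4
Step 3 [NS]: N:empty,E:wait,S:empty,W:wait | queues: N=0 E=0 S=0 W=4
Cars crossed by step 3: 4

Answer: 4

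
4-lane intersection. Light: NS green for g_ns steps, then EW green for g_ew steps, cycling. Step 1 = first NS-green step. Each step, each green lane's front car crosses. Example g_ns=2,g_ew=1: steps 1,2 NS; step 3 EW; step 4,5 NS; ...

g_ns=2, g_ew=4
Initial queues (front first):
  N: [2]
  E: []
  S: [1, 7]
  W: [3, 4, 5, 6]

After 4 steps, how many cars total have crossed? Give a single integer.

Step 1 [NS]: N:car2-GO,E:wait,S:car1-GO,W:wait | queues: N=0 E=0 S=1 W=4
Step 2 [NS]: N:empty,E:wait,S:car7-GO,W:wait | queues: N=0 E=0 S=0 W=4
Step 3 [EW]: N:wait,E:empty,S:wait,W:car3-GO | queues: N=0 E=0 S=0 W=3
Step 4 [EW]: N:wait,E:empty,S:wait,W:car4-GO | queues: N=0 E=0 S=0 W=2
Cars crossed by step 4: 5

Answer: 5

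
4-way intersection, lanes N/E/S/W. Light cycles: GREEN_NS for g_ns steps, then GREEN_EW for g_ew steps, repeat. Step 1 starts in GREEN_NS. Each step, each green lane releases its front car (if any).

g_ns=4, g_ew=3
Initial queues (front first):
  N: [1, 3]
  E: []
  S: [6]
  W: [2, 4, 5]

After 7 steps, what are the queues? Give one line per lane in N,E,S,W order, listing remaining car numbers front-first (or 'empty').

Step 1 [NS]: N:car1-GO,E:wait,S:car6-GO,W:wait | queues: N=1 E=0 S=0 W=3
Step 2 [NS]: N:car3-GO,E:wait,S:empty,W:wait | queues: N=0 E=0 S=0 W=3
Step 3 [NS]: N:empty,E:wait,S:empty,W:wait | queues: N=0 E=0 S=0 W=3
Step 4 [NS]: N:empty,E:wait,S:empty,W:wait | queues: N=0 E=0 S=0 W=3
Step 5 [EW]: N:wait,E:empty,S:wait,W:car2-GO | queues: N=0 E=0 S=0 W=2
Step 6 [EW]: N:wait,E:empty,S:wait,W:car4-GO | queues: N=0 E=0 S=0 W=1
Step 7 [EW]: N:wait,E:empty,S:wait,W:car5-GO | queues: N=0 E=0 S=0 W=0

N: empty
E: empty
S: empty
W: empty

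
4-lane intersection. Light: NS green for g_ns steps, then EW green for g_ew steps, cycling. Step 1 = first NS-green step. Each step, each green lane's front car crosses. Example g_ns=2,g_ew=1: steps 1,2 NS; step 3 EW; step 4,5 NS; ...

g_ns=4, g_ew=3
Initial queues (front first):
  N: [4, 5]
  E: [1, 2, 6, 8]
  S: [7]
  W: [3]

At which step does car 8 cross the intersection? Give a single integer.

Step 1 [NS]: N:car4-GO,E:wait,S:car7-GO,W:wait | queues: N=1 E=4 S=0 W=1
Step 2 [NS]: N:car5-GO,E:wait,S:empty,W:wait | queues: N=0 E=4 S=0 W=1
Step 3 [NS]: N:empty,E:wait,S:empty,W:wait | queues: N=0 E=4 S=0 W=1
Step 4 [NS]: N:empty,E:wait,S:empty,W:wait | queues: N=0 E=4 S=0 W=1
Step 5 [EW]: N:wait,E:car1-GO,S:wait,W:car3-GO | queues: N=0 E=3 S=0 W=0
Step 6 [EW]: N:wait,E:car2-GO,S:wait,W:empty | queues: N=0 E=2 S=0 W=0
Step 7 [EW]: N:wait,E:car6-GO,S:wait,W:empty | queues: N=0 E=1 S=0 W=0
Step 8 [NS]: N:empty,E:wait,S:empty,W:wait | queues: N=0 E=1 S=0 W=0
Step 9 [NS]: N:empty,E:wait,S:empty,W:wait | queues: N=0 E=1 S=0 W=0
Step 10 [NS]: N:empty,E:wait,S:empty,W:wait | queues: N=0 E=1 S=0 W=0
Step 11 [NS]: N:empty,E:wait,S:empty,W:wait | queues: N=0 E=1 S=0 W=0
Step 12 [EW]: N:wait,E:car8-GO,S:wait,W:empty | queues: N=0 E=0 S=0 W=0
Car 8 crosses at step 12

12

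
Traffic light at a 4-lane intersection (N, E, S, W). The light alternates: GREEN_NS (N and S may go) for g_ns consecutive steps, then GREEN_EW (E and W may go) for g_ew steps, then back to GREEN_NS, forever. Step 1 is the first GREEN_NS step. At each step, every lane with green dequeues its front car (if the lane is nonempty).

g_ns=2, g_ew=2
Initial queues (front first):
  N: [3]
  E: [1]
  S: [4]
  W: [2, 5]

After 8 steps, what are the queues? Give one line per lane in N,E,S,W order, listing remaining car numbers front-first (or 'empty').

Step 1 [NS]: N:car3-GO,E:wait,S:car4-GO,W:wait | queues: N=0 E=1 S=0 W=2
Step 2 [NS]: N:empty,E:wait,S:empty,W:wait | queues: N=0 E=1 S=0 W=2
Step 3 [EW]: N:wait,E:car1-GO,S:wait,W:car2-GO | queues: N=0 E=0 S=0 W=1
Step 4 [EW]: N:wait,E:empty,S:wait,W:car5-GO | queues: N=0 E=0 S=0 W=0

N: empty
E: empty
S: empty
W: empty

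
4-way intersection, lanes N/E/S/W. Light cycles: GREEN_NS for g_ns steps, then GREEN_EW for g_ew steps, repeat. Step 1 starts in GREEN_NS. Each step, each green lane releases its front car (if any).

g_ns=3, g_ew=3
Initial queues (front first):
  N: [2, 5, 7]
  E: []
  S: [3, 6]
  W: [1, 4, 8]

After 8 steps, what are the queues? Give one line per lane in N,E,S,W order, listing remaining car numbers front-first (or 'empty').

Step 1 [NS]: N:car2-GO,E:wait,S:car3-GO,W:wait | queues: N=2 E=0 S=1 W=3
Step 2 [NS]: N:car5-GO,E:wait,S:car6-GO,W:wait | queues: N=1 E=0 S=0 W=3
Step 3 [NS]: N:car7-GO,E:wait,S:empty,W:wait | queues: N=0 E=0 S=0 W=3
Step 4 [EW]: N:wait,E:empty,S:wait,W:car1-GO | queues: N=0 E=0 S=0 W=2
Step 5 [EW]: N:wait,E:empty,S:wait,W:car4-GO | queues: N=0 E=0 S=0 W=1
Step 6 [EW]: N:wait,E:empty,S:wait,W:car8-GO | queues: N=0 E=0 S=0 W=0

N: empty
E: empty
S: empty
W: empty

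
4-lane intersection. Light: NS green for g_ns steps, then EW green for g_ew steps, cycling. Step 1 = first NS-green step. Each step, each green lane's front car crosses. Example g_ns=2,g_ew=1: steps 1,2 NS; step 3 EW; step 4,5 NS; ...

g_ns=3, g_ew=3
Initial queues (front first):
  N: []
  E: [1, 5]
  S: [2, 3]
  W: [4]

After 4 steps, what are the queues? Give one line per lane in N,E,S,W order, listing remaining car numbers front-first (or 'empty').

Step 1 [NS]: N:empty,E:wait,S:car2-GO,W:wait | queues: N=0 E=2 S=1 W=1
Step 2 [NS]: N:empty,E:wait,S:car3-GO,W:wait | queues: N=0 E=2 S=0 W=1
Step 3 [NS]: N:empty,E:wait,S:empty,W:wait | queues: N=0 E=2 S=0 W=1
Step 4 [EW]: N:wait,E:car1-GO,S:wait,W:car4-GO | queues: N=0 E=1 S=0 W=0

N: empty
E: 5
S: empty
W: empty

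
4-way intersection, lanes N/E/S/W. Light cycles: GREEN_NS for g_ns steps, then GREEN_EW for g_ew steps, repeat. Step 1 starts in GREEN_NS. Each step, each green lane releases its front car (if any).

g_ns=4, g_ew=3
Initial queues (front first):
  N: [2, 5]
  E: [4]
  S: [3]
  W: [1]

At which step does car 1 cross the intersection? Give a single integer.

Step 1 [NS]: N:car2-GO,E:wait,S:car3-GO,W:wait | queues: N=1 E=1 S=0 W=1
Step 2 [NS]: N:car5-GO,E:wait,S:empty,W:wait | queues: N=0 E=1 S=0 W=1
Step 3 [NS]: N:empty,E:wait,S:empty,W:wait | queues: N=0 E=1 S=0 W=1
Step 4 [NS]: N:empty,E:wait,S:empty,W:wait | queues: N=0 E=1 S=0 W=1
Step 5 [EW]: N:wait,E:car4-GO,S:wait,W:car1-GO | queues: N=0 E=0 S=0 W=0
Car 1 crosses at step 5

5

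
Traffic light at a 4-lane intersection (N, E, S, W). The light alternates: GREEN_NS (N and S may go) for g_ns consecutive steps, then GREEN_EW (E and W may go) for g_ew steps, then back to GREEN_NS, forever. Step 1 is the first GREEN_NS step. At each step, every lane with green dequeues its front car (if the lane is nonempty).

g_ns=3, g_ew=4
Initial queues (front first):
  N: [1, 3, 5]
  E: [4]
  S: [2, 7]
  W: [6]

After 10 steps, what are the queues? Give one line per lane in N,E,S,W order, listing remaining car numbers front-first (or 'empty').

Step 1 [NS]: N:car1-GO,E:wait,S:car2-GO,W:wait | queues: N=2 E=1 S=1 W=1
Step 2 [NS]: N:car3-GO,E:wait,S:car7-GO,W:wait | queues: N=1 E=1 S=0 W=1
Step 3 [NS]: N:car5-GO,E:wait,S:empty,W:wait | queues: N=0 E=1 S=0 W=1
Step 4 [EW]: N:wait,E:car4-GO,S:wait,W:car6-GO | queues: N=0 E=0 S=0 W=0

N: empty
E: empty
S: empty
W: empty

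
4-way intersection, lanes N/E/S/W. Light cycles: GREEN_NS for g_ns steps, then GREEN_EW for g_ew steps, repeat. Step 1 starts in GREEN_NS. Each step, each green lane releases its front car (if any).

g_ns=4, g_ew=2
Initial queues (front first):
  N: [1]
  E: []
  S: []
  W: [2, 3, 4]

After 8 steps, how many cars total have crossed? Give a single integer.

Step 1 [NS]: N:car1-GO,E:wait,S:empty,W:wait | queues: N=0 E=0 S=0 W=3
Step 2 [NS]: N:empty,E:wait,S:empty,W:wait | queues: N=0 E=0 S=0 W=3
Step 3 [NS]: N:empty,E:wait,S:empty,W:wait | queues: N=0 E=0 S=0 W=3
Step 4 [NS]: N:empty,E:wait,S:empty,W:wait | queues: N=0 E=0 S=0 W=3
Step 5 [EW]: N:wait,E:empty,S:wait,W:car2-GO | queues: N=0 E=0 S=0 W=2
Step 6 [EW]: N:wait,E:empty,S:wait,W:car3-GO | queues: N=0 E=0 S=0 W=1
Step 7 [NS]: N:empty,E:wait,S:empty,W:wait | queues: N=0 E=0 S=0 W=1
Step 8 [NS]: N:empty,E:wait,S:empty,W:wait | queues: N=0 E=0 S=0 W=1
Cars crossed by step 8: 3

Answer: 3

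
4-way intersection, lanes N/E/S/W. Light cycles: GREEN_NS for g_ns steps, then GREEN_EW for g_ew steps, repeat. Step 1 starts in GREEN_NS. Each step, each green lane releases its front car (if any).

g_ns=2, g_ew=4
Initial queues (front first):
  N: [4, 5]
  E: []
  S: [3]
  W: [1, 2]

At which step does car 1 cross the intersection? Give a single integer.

Step 1 [NS]: N:car4-GO,E:wait,S:car3-GO,W:wait | queues: N=1 E=0 S=0 W=2
Step 2 [NS]: N:car5-GO,E:wait,S:empty,W:wait | queues: N=0 E=0 S=0 W=2
Step 3 [EW]: N:wait,E:empty,S:wait,W:car1-GO | queues: N=0 E=0 S=0 W=1
Step 4 [EW]: N:wait,E:empty,S:wait,W:car2-GO | queues: N=0 E=0 S=0 W=0
Car 1 crosses at step 3

3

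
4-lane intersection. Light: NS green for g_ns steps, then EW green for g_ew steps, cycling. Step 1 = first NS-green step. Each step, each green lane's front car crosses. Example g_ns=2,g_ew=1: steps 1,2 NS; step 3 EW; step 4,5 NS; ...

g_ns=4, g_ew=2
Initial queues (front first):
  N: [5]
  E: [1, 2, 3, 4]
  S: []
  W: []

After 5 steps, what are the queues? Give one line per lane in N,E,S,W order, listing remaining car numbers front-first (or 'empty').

Step 1 [NS]: N:car5-GO,E:wait,S:empty,W:wait | queues: N=0 E=4 S=0 W=0
Step 2 [NS]: N:empty,E:wait,S:empty,W:wait | queues: N=0 E=4 S=0 W=0
Step 3 [NS]: N:empty,E:wait,S:empty,W:wait | queues: N=0 E=4 S=0 W=0
Step 4 [NS]: N:empty,E:wait,S:empty,W:wait | queues: N=0 E=4 S=0 W=0
Step 5 [EW]: N:wait,E:car1-GO,S:wait,W:empty | queues: N=0 E=3 S=0 W=0

N: empty
E: 2 3 4
S: empty
W: empty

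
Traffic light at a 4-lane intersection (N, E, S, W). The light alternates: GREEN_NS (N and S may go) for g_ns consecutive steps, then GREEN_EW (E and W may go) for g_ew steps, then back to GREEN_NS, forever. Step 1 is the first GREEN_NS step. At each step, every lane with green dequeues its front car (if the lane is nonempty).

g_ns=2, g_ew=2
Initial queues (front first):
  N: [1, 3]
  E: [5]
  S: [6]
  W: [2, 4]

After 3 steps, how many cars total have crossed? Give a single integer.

Step 1 [NS]: N:car1-GO,E:wait,S:car6-GO,W:wait | queues: N=1 E=1 S=0 W=2
Step 2 [NS]: N:car3-GO,E:wait,S:empty,W:wait | queues: N=0 E=1 S=0 W=2
Step 3 [EW]: N:wait,E:car5-GO,S:wait,W:car2-GO | queues: N=0 E=0 S=0 W=1
Cars crossed by step 3: 5

Answer: 5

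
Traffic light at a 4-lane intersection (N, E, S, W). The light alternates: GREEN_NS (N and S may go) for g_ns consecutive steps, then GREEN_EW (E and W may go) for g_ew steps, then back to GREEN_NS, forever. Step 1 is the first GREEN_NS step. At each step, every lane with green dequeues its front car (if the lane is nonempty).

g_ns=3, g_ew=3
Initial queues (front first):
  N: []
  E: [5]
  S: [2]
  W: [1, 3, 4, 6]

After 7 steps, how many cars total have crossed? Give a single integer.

Answer: 5

Derivation:
Step 1 [NS]: N:empty,E:wait,S:car2-GO,W:wait | queues: N=0 E=1 S=0 W=4
Step 2 [NS]: N:empty,E:wait,S:empty,W:wait | queues: N=0 E=1 S=0 W=4
Step 3 [NS]: N:empty,E:wait,S:empty,W:wait | queues: N=0 E=1 S=0 W=4
Step 4 [EW]: N:wait,E:car5-GO,S:wait,W:car1-GO | queues: N=0 E=0 S=0 W=3
Step 5 [EW]: N:wait,E:empty,S:wait,W:car3-GO | queues: N=0 E=0 S=0 W=2
Step 6 [EW]: N:wait,E:empty,S:wait,W:car4-GO | queues: N=0 E=0 S=0 W=1
Step 7 [NS]: N:empty,E:wait,S:empty,W:wait | queues: N=0 E=0 S=0 W=1
Cars crossed by step 7: 5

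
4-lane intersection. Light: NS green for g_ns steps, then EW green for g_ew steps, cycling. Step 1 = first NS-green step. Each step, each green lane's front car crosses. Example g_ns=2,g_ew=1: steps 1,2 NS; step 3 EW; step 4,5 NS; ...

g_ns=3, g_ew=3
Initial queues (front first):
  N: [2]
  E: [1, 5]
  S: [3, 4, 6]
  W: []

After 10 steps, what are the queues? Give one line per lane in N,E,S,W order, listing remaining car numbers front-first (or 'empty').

Step 1 [NS]: N:car2-GO,E:wait,S:car3-GO,W:wait | queues: N=0 E=2 S=2 W=0
Step 2 [NS]: N:empty,E:wait,S:car4-GO,W:wait | queues: N=0 E=2 S=1 W=0
Step 3 [NS]: N:empty,E:wait,S:car6-GO,W:wait | queues: N=0 E=2 S=0 W=0
Step 4 [EW]: N:wait,E:car1-GO,S:wait,W:empty | queues: N=0 E=1 S=0 W=0
Step 5 [EW]: N:wait,E:car5-GO,S:wait,W:empty | queues: N=0 E=0 S=0 W=0

N: empty
E: empty
S: empty
W: empty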